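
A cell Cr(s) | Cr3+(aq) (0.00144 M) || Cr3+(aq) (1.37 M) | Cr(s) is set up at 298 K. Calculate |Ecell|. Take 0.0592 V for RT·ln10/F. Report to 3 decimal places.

For a concentration cell E°cell = 0, since both electrodes use the same couple.
The compartment with the higher Cr3+(aq) concentration (1.37 M) acts as the cathode; ions are reduced there and produced at the dilute (0.00144 M) anode.
With n = 3, Ecell = −(0.0592/3)·log([dilute]/[conc]) = −(0.0592/3)·log(0.00144/1.37) = +0.059 V.

0.059 V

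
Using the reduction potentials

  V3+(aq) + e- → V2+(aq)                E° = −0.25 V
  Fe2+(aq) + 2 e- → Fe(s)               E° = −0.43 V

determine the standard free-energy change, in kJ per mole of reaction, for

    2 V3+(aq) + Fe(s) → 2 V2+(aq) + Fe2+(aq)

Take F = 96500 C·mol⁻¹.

In the reaction as written V3+(aq) is reduced, so the V³⁺/V²⁺ couple is the cathode and Fe²⁺/Fe is the anode.
E°cell = −0.25 − (−0.43) = +0.18 V; balancing electrons gives n = 2.
ΔG° = −nFE°cell = −(2)(96500)(+0.18) J/mol = −34.7 kJ/mol.

−34.7 kJ/mol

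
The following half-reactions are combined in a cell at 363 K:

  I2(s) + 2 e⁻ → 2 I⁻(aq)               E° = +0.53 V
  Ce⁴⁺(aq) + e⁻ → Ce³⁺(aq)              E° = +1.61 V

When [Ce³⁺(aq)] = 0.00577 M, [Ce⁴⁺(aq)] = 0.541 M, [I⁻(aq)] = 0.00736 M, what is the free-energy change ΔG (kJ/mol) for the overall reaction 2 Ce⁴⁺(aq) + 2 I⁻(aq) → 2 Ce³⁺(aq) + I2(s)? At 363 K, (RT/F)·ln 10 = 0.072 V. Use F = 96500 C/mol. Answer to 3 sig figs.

−206 kJ/mol

The standard cell potential is +1.61 − (+0.53) = +1.08 V, with n = 2 electrons in the balanced equation.
Q = [Ce³⁺(aq)]^2 / ([Ce⁴⁺(aq)]^2·[I⁻(aq)]^2) = 2.1, so log Q = 0.322 and E = +1.08 − (0.072/2)(0.322) = +1.0684 V.
Then ΔG = −nFE = −2 × 96500 × +1.0684 J/mol = −206 kJ/mol.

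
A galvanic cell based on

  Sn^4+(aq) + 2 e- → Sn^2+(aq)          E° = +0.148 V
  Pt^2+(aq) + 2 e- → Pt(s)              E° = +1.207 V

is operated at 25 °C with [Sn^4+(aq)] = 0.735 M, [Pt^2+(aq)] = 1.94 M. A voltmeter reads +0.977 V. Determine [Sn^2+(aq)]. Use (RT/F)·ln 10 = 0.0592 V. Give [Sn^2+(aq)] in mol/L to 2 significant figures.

Pt²⁺/Pt is the cathode (higher E°); E°cell = +1.207 − (+0.148) = +1.059 V with n = 2.
Since E = E° − (0.0592/n)·log Q, log Q = n(E° − E)/0.0592 = 2.770.
The balanced reaction is Pt^2+(aq) + Sn^2+(aq) → Pt(s) + Sn^4+(aq), so Q = [Sn^4+(aq)] / ([Pt^2+(aq)]·[Sn^2+(aq)]).
Substituting the known concentrations and solving, log [Sn^2+(aq)] = −3.192 and [Sn^2+(aq)] = 0.00064 M.

0.00064 M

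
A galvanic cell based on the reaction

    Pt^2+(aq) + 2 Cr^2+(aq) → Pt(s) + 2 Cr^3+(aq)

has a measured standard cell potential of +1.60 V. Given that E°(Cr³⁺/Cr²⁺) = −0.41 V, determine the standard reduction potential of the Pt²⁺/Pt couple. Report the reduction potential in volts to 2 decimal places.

+1.19 V

In the reaction as written the Pt²⁺/Pt couple is reduced (cathode) and Cr³⁺/Cr²⁺ is oxidized (anode), so E°cell = E°(Pt²⁺/Pt) − E°(Cr³⁺/Cr²⁺).
E°(Pt²⁺/Pt) = E°cell + E°(anode) = +1.60 + (−0.41) = +1.19 V.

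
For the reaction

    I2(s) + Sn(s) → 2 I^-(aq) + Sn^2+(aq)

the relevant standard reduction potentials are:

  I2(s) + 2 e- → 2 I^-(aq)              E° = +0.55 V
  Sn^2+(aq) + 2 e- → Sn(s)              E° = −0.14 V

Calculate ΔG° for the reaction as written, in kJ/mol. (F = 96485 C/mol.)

In the reaction as written I2(s) is reduced, so the I₂/I⁻ couple is the cathode and Sn²⁺/Sn is the anode.
E°cell = +0.55 − (−0.14) = +0.69 V; balancing electrons gives n = 2.
ΔG° = −nFE°cell = −(2)(96485)(+0.69) J/mol = −133 kJ/mol.

−133 kJ/mol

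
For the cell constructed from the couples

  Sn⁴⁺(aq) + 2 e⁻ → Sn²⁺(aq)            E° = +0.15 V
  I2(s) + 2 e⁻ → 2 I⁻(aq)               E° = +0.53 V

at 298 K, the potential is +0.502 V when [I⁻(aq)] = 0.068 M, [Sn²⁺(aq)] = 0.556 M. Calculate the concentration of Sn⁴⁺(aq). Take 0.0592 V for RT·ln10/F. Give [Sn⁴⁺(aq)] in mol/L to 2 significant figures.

The I₂/I⁻ couple has the larger reduction potential, so it is the cathode: E°cell = +0.53 − (+0.15) = +0.38 V and n = 2.
Since E = E° − (0.0592/n)·log Q, log Q = n(E° − E)/0.0592 = −4.122.
Balancing electrons gives I2(s) + Sn²⁺(aq) → 2 I⁻(aq) + Sn⁴⁺(aq); thus Q = ([I⁻(aq)]^2·[Sn⁴⁺(aq)]) / [Sn²⁺(aq)].
Solving for the unknown gives log [Sn⁴⁺(aq)] = −2.042, so [Sn⁴⁺(aq)] ≈ 0.0091 M.

0.0091 M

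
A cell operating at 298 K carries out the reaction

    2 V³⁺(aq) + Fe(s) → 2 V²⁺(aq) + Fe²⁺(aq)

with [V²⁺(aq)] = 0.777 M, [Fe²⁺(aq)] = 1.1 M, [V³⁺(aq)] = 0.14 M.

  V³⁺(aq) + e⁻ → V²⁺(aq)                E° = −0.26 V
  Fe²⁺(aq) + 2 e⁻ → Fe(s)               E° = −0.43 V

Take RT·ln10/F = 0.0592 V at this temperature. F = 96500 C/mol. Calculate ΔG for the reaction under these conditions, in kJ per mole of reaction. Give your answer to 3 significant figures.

−24.1 kJ/mol

The standard cell potential is −0.26 − (−0.43) = +0.17 V, with n = 2 electrons in the balanced equation.
Q = ([V²⁺(aq)]^2·[Fe²⁺(aq)]) / [V³⁺(aq)]^2 = 33.9, so log Q = 1.530 and E = +0.17 − (0.0592/2)(1.530) = +0.1247 V.
ΔG = −nFE = −(2)(96500)(+0.1247) J/mol = −24.1 kJ/mol.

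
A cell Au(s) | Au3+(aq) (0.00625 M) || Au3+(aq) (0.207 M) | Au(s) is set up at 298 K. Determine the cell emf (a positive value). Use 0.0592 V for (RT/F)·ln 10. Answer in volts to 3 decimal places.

0.030 V

For a concentration cell E°cell = 0, since both electrodes use the same couple.
The compartment with the higher Au3+(aq) concentration (0.207 M) acts as the cathode; ions are reduced there and produced at the dilute (0.00625 M) anode.
With n = 3, Ecell = −(0.0592/3)·log([dilute]/[conc]) = −(0.0592/3)·log(0.00625/0.207) = +0.030 V.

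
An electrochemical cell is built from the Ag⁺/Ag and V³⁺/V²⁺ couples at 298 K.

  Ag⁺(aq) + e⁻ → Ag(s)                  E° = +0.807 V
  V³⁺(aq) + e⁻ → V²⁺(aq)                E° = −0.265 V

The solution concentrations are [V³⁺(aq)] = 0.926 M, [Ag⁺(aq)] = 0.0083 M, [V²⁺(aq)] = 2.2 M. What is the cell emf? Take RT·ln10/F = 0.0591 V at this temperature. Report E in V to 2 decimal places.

+0.97 V

The Ag⁺/Ag couple has the more positive E°, so it is the cathode; V³⁺/V²⁺ is the anode.
E°cell = +0.807 − (−0.265) = +1.072 V, with n = 1 electron transferred.
The balanced reaction is Ag⁺(aq) + V²⁺(aq) → Ag(s) + V³⁺(aq), so Q = [V³⁺(aq)] / ([Ag⁺(aq)]·[V²⁺(aq)]) = 50.7 and log Q = 1.705.
By the Nernst equation, E = +1.072 − (0.0591/1)·(1.705) = +0.97 V.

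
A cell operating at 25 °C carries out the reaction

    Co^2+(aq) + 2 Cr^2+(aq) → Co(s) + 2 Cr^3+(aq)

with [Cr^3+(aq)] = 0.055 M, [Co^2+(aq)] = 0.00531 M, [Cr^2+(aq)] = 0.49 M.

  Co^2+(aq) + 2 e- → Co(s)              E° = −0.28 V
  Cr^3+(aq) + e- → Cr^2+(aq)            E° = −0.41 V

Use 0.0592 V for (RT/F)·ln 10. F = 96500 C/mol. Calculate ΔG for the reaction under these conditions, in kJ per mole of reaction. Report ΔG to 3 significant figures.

E°cell = −0.28 − (−0.41) = +0.13 V; the balanced reaction transfers n = 2 electrons.
Here Q = [Cr^3+(aq)]^2 / ([Co^2+(aq)]·[Cr^2+(aq)]^2) = 2.37 (log Q = 0.375), giving E = +0.13 − (0.0592/2)·(0.375) = +0.1189 V.
ΔG = −nFE = −(2)(96500)(+0.1189) J/mol = −22.9 kJ/mol.

−22.9 kJ/mol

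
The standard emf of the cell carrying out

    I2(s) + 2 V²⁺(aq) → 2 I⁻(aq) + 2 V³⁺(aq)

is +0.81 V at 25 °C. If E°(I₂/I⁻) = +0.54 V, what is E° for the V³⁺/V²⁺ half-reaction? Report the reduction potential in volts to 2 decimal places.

In the reaction as written the I₂/I⁻ couple is reduced (cathode) and V³⁺/V²⁺ is oxidized (anode), so E°cell = E°(I₂/I⁻) − E°(V³⁺/V²⁺).
E°(V³⁺/V²⁺) = E°(cathode) − E°cell = +0.54 − (+0.81) = −0.27 V.

−0.27 V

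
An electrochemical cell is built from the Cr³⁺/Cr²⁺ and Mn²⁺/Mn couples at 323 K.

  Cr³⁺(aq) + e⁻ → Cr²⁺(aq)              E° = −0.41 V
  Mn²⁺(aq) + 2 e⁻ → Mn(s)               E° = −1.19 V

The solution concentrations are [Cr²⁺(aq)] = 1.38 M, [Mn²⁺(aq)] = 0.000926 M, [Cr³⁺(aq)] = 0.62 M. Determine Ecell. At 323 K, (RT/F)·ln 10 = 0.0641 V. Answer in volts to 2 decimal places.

+0.85 V

The Cr³⁺/Cr²⁺ couple has the more positive E°, so it is the cathode; Mn²⁺/Mn is the anode.
E°cell = −0.41 − (−1.19) = +0.78 V, with n = 2 electrons transferred.
Balancing gives 2 Cr³⁺(aq) + Mn(s) → 2 Cr²⁺(aq) + Mn²⁺(aq); hence Q = ([Cr²⁺(aq)]^2·[Mn²⁺(aq)]) / [Cr³⁺(aq)]^2 = 0.00459 (log Q = −2.338).
E = E° − (0.0641/n)·log Q = +0.78 − (0.0641/2)(−2.338) = +0.85 V.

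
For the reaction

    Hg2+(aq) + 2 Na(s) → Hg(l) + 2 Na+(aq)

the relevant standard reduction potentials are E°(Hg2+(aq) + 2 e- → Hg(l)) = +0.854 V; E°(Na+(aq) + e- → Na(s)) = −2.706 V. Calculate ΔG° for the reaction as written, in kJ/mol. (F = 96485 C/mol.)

−687 kJ/mol

In the reaction as written Hg2+(aq) is reduced, so the Hg²⁺/Hg couple is the cathode and Na⁺/Na is the anode.
E°cell = +0.854 − (−2.706) = +3.560 V; balancing electrons gives n = 2.
ΔG° = −nFE°cell = −(2)(96485)(+3.560) J/mol = −687 kJ/mol.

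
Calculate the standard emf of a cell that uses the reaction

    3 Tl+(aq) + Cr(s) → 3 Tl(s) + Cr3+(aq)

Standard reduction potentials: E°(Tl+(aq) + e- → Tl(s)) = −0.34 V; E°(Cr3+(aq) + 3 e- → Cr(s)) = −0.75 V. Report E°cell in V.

+0.41 V

In the reaction as written, Tl+(aq) is reduced (cathode) and Cr3+(aq) is produced by oxidation at the anode.
E°cell = E°(cathode) − E°(anode) = −0.34 − (−0.75) = +0.41 V.
The positive value indicates the reaction is spontaneous as written.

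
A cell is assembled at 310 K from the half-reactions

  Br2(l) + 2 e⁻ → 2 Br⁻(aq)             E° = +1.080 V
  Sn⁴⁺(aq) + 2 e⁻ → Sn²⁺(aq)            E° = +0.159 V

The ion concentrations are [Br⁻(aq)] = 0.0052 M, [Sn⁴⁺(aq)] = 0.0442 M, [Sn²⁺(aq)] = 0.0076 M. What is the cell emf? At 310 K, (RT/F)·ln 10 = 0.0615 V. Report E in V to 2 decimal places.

+1.04 V

Br₂/Br⁻ is reduced (cathode, E° = +1.080 V) and Sn⁴⁺/Sn²⁺ is oxidized (anode).
E°cell = E°cat − E°an = +1.080 − (+0.159) = +0.921 V; n = 2.
For the overall reaction Br2(l) + Sn²⁺(aq) → 2 Br⁻(aq) + Sn⁴⁺(aq), Q = ([Br⁻(aq)]^2·[Sn⁴⁺(aq)]) / [Sn²⁺(aq)] = 0.000157, giving log Q = −3.803.
E = E° − (0.0615/n)·log Q = +0.921 − (0.0615/2)(−3.803) = +1.04 V.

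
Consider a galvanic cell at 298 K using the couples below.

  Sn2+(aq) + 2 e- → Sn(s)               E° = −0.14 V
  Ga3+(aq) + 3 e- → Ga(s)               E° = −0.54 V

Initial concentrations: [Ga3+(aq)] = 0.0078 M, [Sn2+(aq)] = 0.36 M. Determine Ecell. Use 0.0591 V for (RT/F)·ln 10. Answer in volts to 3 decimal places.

+0.428 V

The Sn²⁺/Sn couple has the more positive E°, so it is the cathode; Ga³⁺/Ga is the anode.
E°cell = E°cat − E°an = −0.14 − (−0.54) = +0.40 V; n = 6.
The balanced reaction is 3 Sn2+(aq) + 2 Ga(s) → 3 Sn(s) + 2 Ga3+(aq), so Q = [Ga3+(aq)]^2 / [Sn2+(aq)]^3 = 0.0013 and log Q = −2.885.
E = E° − (0.0591/n)·log Q = +0.40 − (0.0591/6)(−2.885) = +0.428 V.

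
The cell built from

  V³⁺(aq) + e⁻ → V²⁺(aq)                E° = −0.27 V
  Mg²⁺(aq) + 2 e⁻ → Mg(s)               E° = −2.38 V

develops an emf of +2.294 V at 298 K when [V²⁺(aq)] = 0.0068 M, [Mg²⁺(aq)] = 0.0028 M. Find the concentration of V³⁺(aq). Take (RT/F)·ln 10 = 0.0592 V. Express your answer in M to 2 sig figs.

The V³⁺/V²⁺ couple has the larger reduction potential, so it is the cathode: E°cell = −0.27 − (−2.38) = +2.11 V and n = 2.
Rearranging E = E° − (0.0592/n)·log Q gives log Q = 2(+2.11 − (+2.294))/0.0592 = −6.216.
The balanced reaction is 2 V³⁺(aq) + Mg(s) → 2 V²⁺(aq) + Mg²⁺(aq), so Q = ([V²⁺(aq)]^2·[Mg²⁺(aq)]) / [V³⁺(aq)]^2.
Isolating [V³⁺(aq)] in Q = 10^{−6.216} yields log [V³⁺(aq)] = −0.336, i.e. 0.46 M.

0.46 M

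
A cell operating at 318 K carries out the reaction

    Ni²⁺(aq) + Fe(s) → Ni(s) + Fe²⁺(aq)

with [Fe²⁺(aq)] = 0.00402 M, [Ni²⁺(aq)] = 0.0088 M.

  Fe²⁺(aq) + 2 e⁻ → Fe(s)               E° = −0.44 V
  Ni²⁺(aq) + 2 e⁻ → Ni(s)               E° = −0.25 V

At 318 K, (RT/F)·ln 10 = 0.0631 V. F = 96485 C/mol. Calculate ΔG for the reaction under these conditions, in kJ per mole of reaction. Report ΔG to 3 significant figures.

−38.7 kJ/mol

With Ni²⁺/Ni reduced at the cathode, E°cell = −0.25 − (−0.44) = +0.19 V and n = 2.
Here Q = [Fe²⁺(aq)] / [Ni²⁺(aq)] = 0.457 (log Q = −0.340), giving E = +0.19 − (0.0631/2)·(−0.340) = +0.2007 V.
ΔG = −nFE = −(2)(96485)(+0.2007) J/mol = −38.7 kJ/mol.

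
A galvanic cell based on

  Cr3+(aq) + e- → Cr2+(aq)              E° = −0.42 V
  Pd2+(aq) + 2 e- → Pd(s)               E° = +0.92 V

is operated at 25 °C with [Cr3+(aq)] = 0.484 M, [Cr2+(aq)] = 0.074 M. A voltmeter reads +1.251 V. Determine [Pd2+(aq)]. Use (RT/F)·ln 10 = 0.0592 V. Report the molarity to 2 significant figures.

0.042 M

Pd²⁺/Pd is the cathode (higher E°); E°cell = +0.92 − (−0.42) = +1.34 V with n = 2.
Since E = E° − (0.0592/n)·log Q, log Q = n(E° − E)/0.0592 = 3.007.
The balanced reaction is Pd2+(aq) + 2 Cr2+(aq) → Pd(s) + 2 Cr3+(aq), so Q = [Cr3+(aq)]^2 / ([Pd2+(aq)]·[Cr2+(aq)]^2).
Isolating [Pd2+(aq)] in Q = 10^{3.007} yields log [Pd2+(aq)] = −1.376, i.e. 0.042 M.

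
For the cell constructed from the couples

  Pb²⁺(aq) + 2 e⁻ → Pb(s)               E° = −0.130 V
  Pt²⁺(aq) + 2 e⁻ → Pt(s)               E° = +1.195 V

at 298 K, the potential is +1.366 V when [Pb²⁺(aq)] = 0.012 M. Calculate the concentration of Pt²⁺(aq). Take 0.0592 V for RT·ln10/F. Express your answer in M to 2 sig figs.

The Pt²⁺/Pt couple has the larger reduction potential, so it is the cathode: E°cell = +1.195 − (−0.130) = +1.325 V and n = 2.
From the Nernst equation, log Q = n(E° − E)/0.0592 = 2·(+1.325 − (+1.366))/0.0592 = −1.385.
The balanced reaction is Pt²⁺(aq) + Pb(s) → Pt(s) + Pb²⁺(aq), so Q = [Pb²⁺(aq)] / [Pt²⁺(aq)].
Solving for the unknown gives log [Pt²⁺(aq)] = −0.536, so [Pt²⁺(aq)] ≈ 0.29 M.

0.29 M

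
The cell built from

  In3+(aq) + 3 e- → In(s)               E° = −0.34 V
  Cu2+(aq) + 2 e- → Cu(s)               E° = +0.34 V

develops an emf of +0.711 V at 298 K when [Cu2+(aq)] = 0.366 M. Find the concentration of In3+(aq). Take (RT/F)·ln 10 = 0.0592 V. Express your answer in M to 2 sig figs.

The Cu²⁺/Cu couple has the larger reduction potential, so it is the cathode: E°cell = +0.34 − (−0.34) = +0.68 V and n = 6.
From the Nernst equation, log Q = n(E° − E)/0.0592 = 6·(+0.68 − (+0.711))/0.0592 = −3.142.
For 3 Cu2+(aq) + 2 In(s) → 3 Cu(s) + 2 In3+(aq), the reaction quotient is Q = [In3+(aq)]^2 / [Cu2+(aq)]^3.
Substituting the known concentrations and solving, log [In3+(aq)] = −2.226 and [In3+(aq)] = 0.0059 M.

0.0059 M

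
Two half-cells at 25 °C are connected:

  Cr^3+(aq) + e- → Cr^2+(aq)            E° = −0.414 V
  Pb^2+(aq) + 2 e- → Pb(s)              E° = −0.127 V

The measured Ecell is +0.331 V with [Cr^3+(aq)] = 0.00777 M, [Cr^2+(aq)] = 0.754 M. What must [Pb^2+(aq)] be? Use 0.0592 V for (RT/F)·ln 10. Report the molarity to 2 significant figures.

0.0033 M

Pb²⁺/Pb is the cathode (higher E°); E°cell = −0.127 − (−0.414) = +0.287 V with n = 2.
From the Nernst equation, log Q = n(E° − E)/0.0592 = 2·(+0.287 − (+0.331))/0.0592 = −1.486.
Balancing electrons gives Pb^2+(aq) + 2 Cr^2+(aq) → Pb(s) + 2 Cr^3+(aq); thus Q = [Cr^3+(aq)]^2 / ([Pb^2+(aq)]·[Cr^2+(aq)]^2).
Substituting the known concentrations and solving, log [Pb^2+(aq)] = −2.488 and [Pb^2+(aq)] = 0.0033 M.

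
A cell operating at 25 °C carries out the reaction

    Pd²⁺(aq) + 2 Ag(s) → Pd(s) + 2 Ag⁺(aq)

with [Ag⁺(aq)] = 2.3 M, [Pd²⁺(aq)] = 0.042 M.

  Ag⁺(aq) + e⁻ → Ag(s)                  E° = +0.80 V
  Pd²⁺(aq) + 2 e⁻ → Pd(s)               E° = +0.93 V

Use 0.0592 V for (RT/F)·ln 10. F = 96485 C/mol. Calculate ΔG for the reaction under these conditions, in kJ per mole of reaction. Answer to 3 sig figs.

−13.1 kJ/mol

The standard cell potential is +0.93 − (+0.80) = +0.13 V, with n = 2 electrons in the balanced equation.
Here Q = [Ag⁺(aq)]^2 / [Pd²⁺(aq)] = 126 (log Q = 2.100), giving E = +0.13 − (0.0592/2)·(2.100) = +0.0678 V.
Then ΔG = −nFE = −2 × 96485 × +0.0678 J/mol = −13.1 kJ/mol.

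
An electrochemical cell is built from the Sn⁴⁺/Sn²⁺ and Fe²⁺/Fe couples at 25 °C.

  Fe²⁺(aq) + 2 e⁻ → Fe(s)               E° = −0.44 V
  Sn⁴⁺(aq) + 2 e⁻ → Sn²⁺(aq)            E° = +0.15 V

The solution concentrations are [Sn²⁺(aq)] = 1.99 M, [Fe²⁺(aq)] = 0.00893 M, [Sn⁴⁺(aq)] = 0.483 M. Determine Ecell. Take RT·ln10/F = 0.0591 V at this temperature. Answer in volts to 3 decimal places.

+0.632 V

The Sn⁴⁺/Sn²⁺ couple has the more positive E°, so it is the cathode; Fe²⁺/Fe is the anode.
The standard potential is +0.15 − (−0.44) = +0.59 V and the balanced reaction transfers n = 2 electrons.
Balancing gives Sn⁴⁺(aq) + Fe(s) → Sn²⁺(aq) + Fe²⁺(aq); hence Q = ([Sn²⁺(aq)]·[Fe²⁺(aq)]) / [Sn⁴⁺(aq)] = 0.0368 (log Q = −1.434).
By the Nernst equation, E = +0.59 − (0.0591/2)·(−1.434) = +0.632 V.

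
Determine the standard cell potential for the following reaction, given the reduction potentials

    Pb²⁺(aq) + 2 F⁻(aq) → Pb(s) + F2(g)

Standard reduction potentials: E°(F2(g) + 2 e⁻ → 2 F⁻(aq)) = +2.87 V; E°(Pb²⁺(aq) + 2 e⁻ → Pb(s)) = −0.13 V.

In the reaction as written, Pb²⁺(aq) is reduced (cathode) and F2(g) is produced by oxidation at the anode.
E°cell = E°(cathode) − E°(anode) = −0.13 − (+2.87) = −3.00 V.

−3.00 V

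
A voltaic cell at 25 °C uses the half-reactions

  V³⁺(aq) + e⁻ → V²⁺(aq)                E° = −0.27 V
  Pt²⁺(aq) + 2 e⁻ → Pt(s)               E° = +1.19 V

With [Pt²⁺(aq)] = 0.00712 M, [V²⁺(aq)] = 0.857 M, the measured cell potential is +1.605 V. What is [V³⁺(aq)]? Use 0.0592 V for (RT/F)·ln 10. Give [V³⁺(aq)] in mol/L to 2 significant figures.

0.00026 M

Pt²⁺/Pt is the cathode (higher E°); E°cell = +1.19 − (−0.27) = +1.46 V with n = 2.
From the Nernst equation, log Q = n(E° − E)/0.0592 = 2·(+1.46 − (+1.605))/0.0592 = −4.899.
For Pt²⁺(aq) + 2 V²⁺(aq) → Pt(s) + 2 V³⁺(aq), the reaction quotient is Q = [V³⁺(aq)]^2 / ([Pt²⁺(aq)]·[V²⁺(aq)]^2).
Substituting the known concentrations and solving, log [V³⁺(aq)] = −3.590 and [V³⁺(aq)] = 0.00026 M.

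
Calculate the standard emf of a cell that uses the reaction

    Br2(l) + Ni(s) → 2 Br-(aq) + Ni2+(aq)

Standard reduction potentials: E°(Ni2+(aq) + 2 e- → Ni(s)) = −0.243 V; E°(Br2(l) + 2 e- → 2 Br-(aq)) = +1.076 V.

In the reaction as written, Br2(l) is reduced (cathode) and Ni2+(aq) is produced by oxidation at the anode.
E°cell = E°(cathode) − E°(anode) = +1.076 − (−0.243) = +1.319 V.

+1.319 V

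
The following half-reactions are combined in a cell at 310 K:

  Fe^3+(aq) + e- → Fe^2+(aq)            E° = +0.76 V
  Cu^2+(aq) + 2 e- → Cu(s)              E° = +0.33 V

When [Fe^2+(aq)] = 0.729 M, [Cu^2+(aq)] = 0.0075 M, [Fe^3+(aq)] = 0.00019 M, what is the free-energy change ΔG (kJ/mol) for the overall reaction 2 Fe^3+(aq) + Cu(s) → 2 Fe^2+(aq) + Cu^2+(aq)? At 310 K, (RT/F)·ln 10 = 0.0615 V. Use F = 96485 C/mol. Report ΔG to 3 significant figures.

The standard cell potential is +0.76 − (+0.33) = +0.43 V, with n = 2 electrons in the balanced equation.
The reaction quotient is ([Fe^2+(aq)]^2·[Cu^2+(aq)]) / [Fe^3+(aq)]^2 = 1.1×10^5; by Nernst, E = +0.43 − (0.0615/2)(5.043) = +0.2749 V.
Then ΔG = −nFE = −2 × 96485 × +0.2749 J/mol = −53.0 kJ/mol.

−53.0 kJ/mol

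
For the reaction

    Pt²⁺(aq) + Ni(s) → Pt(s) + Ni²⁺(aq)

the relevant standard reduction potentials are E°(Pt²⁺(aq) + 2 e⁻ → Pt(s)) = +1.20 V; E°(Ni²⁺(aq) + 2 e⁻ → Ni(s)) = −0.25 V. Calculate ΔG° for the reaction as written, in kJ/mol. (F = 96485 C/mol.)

In the reaction as written Pt²⁺(aq) is reduced, so the Pt²⁺/Pt couple is the cathode and Ni²⁺/Ni is the anode.
E°cell = +1.20 − (−0.25) = +1.45 V; balancing electrons gives n = 2.
ΔG° = −nFE°cell = −(2)(96485)(+1.45) J/mol = −280 kJ/mol.

−280 kJ/mol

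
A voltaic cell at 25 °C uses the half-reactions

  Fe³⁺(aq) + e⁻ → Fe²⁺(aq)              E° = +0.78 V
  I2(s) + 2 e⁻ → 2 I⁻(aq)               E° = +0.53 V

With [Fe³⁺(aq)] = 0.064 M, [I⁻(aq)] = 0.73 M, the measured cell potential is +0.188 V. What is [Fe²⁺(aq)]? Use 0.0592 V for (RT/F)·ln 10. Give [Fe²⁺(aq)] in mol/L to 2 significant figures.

The Fe³⁺/Fe²⁺ couple has the larger reduction potential, so it is the cathode: E°cell = +0.78 − (+0.53) = +0.25 V and n = 2.
Rearranging E = E° − (0.0592/n)·log Q gives log Q = 2(+0.25 − (+0.188))/0.0592 = 2.095.
For 2 Fe³⁺(aq) + 2 I⁻(aq) → 2 Fe²⁺(aq) + I2(s), the reaction quotient is Q = [Fe²⁺(aq)]^2 / ([Fe³⁺(aq)]^2·[I⁻(aq)]^2).
Substituting the known concentrations and solving, log [Fe²⁺(aq)] = −0.283 and [Fe²⁺(aq)] = 0.52 M.

0.52 M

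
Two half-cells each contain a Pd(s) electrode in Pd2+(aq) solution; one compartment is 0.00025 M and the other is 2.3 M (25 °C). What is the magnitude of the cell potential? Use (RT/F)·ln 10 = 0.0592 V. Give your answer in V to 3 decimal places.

0.117 V

For a concentration cell E°cell = 0, since both electrodes use the same couple.
The compartment with the higher Pd2+(aq) concentration (2.3 M) acts as the cathode; ions are reduced there and produced at the dilute (0.00025 M) anode.
With n = 2, Ecell = −(0.0592/2)·log([dilute]/[conc]) = −(0.0592/2)·log(0.00025/2.3) = +0.117 V.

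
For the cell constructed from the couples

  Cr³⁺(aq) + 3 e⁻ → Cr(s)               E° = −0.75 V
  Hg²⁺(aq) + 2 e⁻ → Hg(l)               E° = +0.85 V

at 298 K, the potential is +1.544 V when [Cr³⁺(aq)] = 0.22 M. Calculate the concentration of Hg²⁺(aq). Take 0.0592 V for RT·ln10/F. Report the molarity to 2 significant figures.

With Hg²⁺/Hg at the cathode and Cr³⁺/Cr at the anode, E°cell = +0.85 − (−0.75) = +1.60 V (n = 6).
Rearranging E = E° − (0.0592/n)·log Q gives log Q = 6(+1.60 − (+1.544))/0.0592 = 5.676.
The balanced reaction is 3 Hg²⁺(aq) + 2 Cr(s) → 3 Hg(l) + 2 Cr³⁺(aq), so Q = [Cr³⁺(aq)]^2 / [Hg²⁺(aq)]^3.
Substituting the known concentrations and solving, log [Hg²⁺(aq)] = −2.330 and [Hg²⁺(aq)] = 0.0047 M.

0.0047 M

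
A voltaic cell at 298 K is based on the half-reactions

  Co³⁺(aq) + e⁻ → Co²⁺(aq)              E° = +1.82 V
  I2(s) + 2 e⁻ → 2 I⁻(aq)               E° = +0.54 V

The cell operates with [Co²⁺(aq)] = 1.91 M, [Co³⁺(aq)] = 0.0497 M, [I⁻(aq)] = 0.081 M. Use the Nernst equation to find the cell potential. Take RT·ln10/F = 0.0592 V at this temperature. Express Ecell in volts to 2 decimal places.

The Co³⁺/Co²⁺ couple has the more positive E°, so it is the cathode; I₂/I⁻ is the anode.
The standard potential is +1.82 − (+0.54) = +1.28 V and the balanced reaction transfers n = 2 electrons.
The balanced reaction is 2 Co³⁺(aq) + 2 I⁻(aq) → 2 Co²⁺(aq) + I2(s), so Q = [Co²⁺(aq)]^2 / ([Co³⁺(aq)]^2·[I⁻(aq)]^2) = 2.25×10^5 and log Q = 5.352.
Applying E = E° − (RT ln10/nF)·log Q gives +1.28 − (0.0592/2)(5.352) = +1.12 V.

+1.12 V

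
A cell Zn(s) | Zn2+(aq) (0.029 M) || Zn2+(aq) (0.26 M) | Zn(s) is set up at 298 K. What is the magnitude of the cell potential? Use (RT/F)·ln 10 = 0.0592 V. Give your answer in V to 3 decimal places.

For a concentration cell E°cell = 0, since both electrodes use the same couple.
The compartment with the higher Zn2+(aq) concentration (0.26 M) acts as the cathode; ions are reduced there and produced at the dilute (0.029 M) anode.
With n = 2, Ecell = −(0.0592/2)·log([dilute]/[conc]) = −(0.0592/2)·log(0.029/0.26) = +0.028 V.

0.028 V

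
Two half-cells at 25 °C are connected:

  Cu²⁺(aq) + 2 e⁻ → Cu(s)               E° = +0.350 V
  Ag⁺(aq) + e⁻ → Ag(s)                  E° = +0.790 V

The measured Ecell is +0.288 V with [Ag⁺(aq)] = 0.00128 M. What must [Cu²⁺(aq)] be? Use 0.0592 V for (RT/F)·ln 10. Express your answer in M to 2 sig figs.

Ag⁺/Ag is the cathode (higher E°); E°cell = +0.790 − (+0.350) = +0.440 V with n = 2.
From the Nernst equation, log Q = n(E° − E)/0.0592 = 2·(+0.440 − (+0.288))/0.0592 = 5.135.
Balancing electrons gives 2 Ag⁺(aq) + Cu(s) → 2 Ag(s) + Cu²⁺(aq); thus Q = [Cu²⁺(aq)] / [Ag⁺(aq)]^2.
Solving for the unknown gives log [Cu²⁺(aq)] = −0.651, so [Cu²⁺(aq)] ≈ 0.22 M.

0.22 M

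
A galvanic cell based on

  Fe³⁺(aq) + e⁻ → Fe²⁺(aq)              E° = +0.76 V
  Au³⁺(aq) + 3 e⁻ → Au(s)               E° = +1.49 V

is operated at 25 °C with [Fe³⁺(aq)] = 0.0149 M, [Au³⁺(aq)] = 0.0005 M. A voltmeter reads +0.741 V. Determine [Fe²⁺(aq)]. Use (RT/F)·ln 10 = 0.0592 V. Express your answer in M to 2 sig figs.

With Au³⁺/Au at the cathode and Fe³⁺/Fe²⁺ at the anode, E°cell = +1.49 − (+0.76) = +0.73 V (n = 3).
Since E = E° − (0.0592/n)·log Q, log Q = n(E° − E)/0.0592 = −0.557.
For Au³⁺(aq) + 3 Fe²⁺(aq) → Au(s) + 3 Fe³⁺(aq), the reaction quotient is Q = [Fe³⁺(aq)]^3 / ([Au³⁺(aq)]·[Fe²⁺(aq)]^3).
Isolating [Fe²⁺(aq)] in Q = 10^{−0.557} yields log [Fe²⁺(aq)] = −0.541, i.e. 0.29 M.

0.29 M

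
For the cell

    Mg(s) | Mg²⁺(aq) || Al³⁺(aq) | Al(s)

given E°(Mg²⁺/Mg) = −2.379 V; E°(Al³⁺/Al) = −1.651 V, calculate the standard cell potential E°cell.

+0.728 V

By convention the left-hand electrode in cell notation is the anode (oxidation) and the right-hand electrode is the cathode (reduction).
E°cell = E°(right) − E°(left) = −1.651 − (−2.379) = +0.728 V.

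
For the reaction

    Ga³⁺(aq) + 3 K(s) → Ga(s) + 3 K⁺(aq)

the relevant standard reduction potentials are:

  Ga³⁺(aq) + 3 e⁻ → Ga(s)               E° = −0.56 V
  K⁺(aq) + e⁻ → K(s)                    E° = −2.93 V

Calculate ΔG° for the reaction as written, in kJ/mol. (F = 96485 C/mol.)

In the reaction as written Ga³⁺(aq) is reduced, so the Ga³⁺/Ga couple is the cathode and K⁺/K is the anode.
E°cell = −0.56 − (−2.93) = +2.37 V; balancing electrons gives n = 3.
ΔG° = −nFE°cell = −(3)(96485)(+2.37) J/mol = −686 kJ/mol.

−686 kJ/mol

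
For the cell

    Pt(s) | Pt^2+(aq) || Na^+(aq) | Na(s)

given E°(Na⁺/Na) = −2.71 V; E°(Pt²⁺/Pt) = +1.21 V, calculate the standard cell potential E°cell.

By convention the left-hand electrode in cell notation is the anode (oxidation) and the right-hand electrode is the cathode (reduction).
E°cell = E°(right) − E°(left) = −2.71 − (+1.21) = −3.92 V.
The negative sign shows that, as written, the cell would require an external voltage to drive the reaction.

−3.92 V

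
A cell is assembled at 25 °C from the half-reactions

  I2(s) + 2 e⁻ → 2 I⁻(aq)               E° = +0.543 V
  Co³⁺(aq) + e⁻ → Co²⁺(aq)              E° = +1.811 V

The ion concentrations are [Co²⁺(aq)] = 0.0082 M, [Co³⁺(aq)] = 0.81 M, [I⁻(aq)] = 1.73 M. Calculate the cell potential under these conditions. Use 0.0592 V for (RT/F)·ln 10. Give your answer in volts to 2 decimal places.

Co³⁺/Co²⁺ is reduced (cathode, E° = +1.811 V) and I₂/I⁻ is oxidized (anode).
E°cell = +1.811 − (+0.543) = +1.268 V, with n = 2 electrons transferred.
For the overall reaction 2 Co³⁺(aq) + 2 I⁻(aq) → 2 Co²⁺(aq) + I2(s), Q = [Co²⁺(aq)]^2 / ([Co³⁺(aq)]^2·[I⁻(aq)]^2) = 3.42×10^−5, giving log Q = −4.465.
Applying E = E° − (RT ln10/nF)·log Q gives +1.268 − (0.0592/2)(−4.465) = +1.40 V.

+1.40 V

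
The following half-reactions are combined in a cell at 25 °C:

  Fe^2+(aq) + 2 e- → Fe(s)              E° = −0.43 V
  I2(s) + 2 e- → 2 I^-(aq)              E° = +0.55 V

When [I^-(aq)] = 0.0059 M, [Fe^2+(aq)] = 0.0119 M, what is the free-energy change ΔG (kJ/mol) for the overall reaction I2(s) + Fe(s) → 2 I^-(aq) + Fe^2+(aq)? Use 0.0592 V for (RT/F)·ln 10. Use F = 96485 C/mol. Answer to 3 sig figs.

With I₂/I⁻ reduced at the cathode, E°cell = +0.55 − (−0.43) = +0.98 V and n = 2.
Q = [I^-(aq)]^2·[Fe^2+(aq)] = 4.14×10^−7, so log Q = −6.383 and E = +0.98 − (0.0592/2)(−6.383) = +1.1689 V.
ΔG = −nFE = −(2)(96485)(+1.1689) J/mol = −226 kJ/mol.

−226 kJ/mol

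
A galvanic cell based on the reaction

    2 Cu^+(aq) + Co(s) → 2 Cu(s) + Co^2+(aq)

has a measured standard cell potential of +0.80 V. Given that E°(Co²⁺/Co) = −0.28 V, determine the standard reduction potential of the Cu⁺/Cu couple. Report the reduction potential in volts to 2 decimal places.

+0.52 V

In the reaction as written the Cu⁺/Cu couple is reduced (cathode) and Co²⁺/Co is oxidized (anode), so E°cell = E°(Cu⁺/Cu) − E°(Co²⁺/Co).
E°(Cu⁺/Cu) = E°cell + E°(anode) = +0.80 + (−0.28) = +0.52 V.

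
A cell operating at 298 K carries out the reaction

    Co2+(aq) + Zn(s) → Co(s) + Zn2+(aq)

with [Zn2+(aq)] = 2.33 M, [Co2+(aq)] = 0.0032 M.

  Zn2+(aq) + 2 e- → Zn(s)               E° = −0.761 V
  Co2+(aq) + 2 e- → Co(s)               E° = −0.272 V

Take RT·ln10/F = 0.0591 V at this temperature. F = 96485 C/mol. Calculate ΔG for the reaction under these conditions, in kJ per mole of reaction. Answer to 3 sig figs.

−78.0 kJ/mol

With Co²⁺/Co reduced at the cathode, E°cell = −0.272 − (−0.761) = +0.489 V and n = 2.
Q = [Zn2+(aq)] / [Co2+(aq)] = 728, so log Q = 2.862 and E = +0.489 − (0.0591/2)(2.862) = +0.4044 V.
Finally ΔG = −nFE = −(2)(96485 C/mol)(+0.4044 V) = −78.0 kJ/mol.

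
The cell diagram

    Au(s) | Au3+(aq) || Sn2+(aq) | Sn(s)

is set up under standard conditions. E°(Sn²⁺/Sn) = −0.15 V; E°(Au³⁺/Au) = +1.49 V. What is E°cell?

By convention the left-hand electrode in cell notation is the anode (oxidation) and the right-hand electrode is the cathode (reduction).
E°cell = E°(right) − E°(left) = −0.15 − (+1.49) = −1.64 V.
The negative sign shows that, as written, the cell would require an external voltage to drive the reaction.

−1.64 V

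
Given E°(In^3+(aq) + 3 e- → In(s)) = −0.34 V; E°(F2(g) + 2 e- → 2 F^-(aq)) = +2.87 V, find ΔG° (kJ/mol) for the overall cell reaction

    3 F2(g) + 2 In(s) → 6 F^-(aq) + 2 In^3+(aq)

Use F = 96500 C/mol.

−1859 kJ/mol

In the reaction as written F2(g) is reduced, so the F₂/F⁻ couple is the cathode and In³⁺/In is the anode.
E°cell = +2.87 − (−0.34) = +3.21 V; balancing electrons gives n = 6.
ΔG° = −nFE°cell = −(6)(96500)(+3.21) J/mol = −1859 kJ/mol.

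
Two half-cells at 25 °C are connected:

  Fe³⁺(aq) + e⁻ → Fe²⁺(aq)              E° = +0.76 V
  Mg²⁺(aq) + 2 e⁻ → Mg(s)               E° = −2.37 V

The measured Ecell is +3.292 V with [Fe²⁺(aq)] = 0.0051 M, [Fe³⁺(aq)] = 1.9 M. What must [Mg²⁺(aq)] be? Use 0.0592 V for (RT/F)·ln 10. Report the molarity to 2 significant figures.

0.47 M

Fe³⁺/Fe²⁺ is the cathode (higher E°); E°cell = +0.76 − (−2.37) = +3.13 V with n = 2.
From the Nernst equation, log Q = n(E° − E)/0.0592 = 2·(+3.13 − (+3.292))/0.0592 = −5.473.
The balanced reaction is 2 Fe³⁺(aq) + Mg(s) → 2 Fe²⁺(aq) + Mg²⁺(aq), so Q = ([Fe²⁺(aq)]^2·[Mg²⁺(aq)]) / [Fe³⁺(aq)]^2.
Isolating [Mg²⁺(aq)] in Q = 10^{−5.473} yields log [Mg²⁺(aq)] = −0.331, i.e. 0.47 M.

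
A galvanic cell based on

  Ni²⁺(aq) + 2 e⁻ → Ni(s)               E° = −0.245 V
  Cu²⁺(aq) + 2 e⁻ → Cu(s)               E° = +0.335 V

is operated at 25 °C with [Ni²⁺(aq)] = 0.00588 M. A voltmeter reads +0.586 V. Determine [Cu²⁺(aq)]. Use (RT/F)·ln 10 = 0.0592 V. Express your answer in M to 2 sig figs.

0.0094 M

The Cu²⁺/Cu couple has the larger reduction potential, so it is the cathode: E°cell = +0.335 − (−0.245) = +0.580 V and n = 2.
From the Nernst equation, log Q = n(E° − E)/0.0592 = 2·(+0.580 − (+0.586))/0.0592 = −0.203.
Balancing electrons gives Cu²⁺(aq) + Ni(s) → Cu(s) + Ni²⁺(aq); thus Q = [Ni²⁺(aq)] / [Cu²⁺(aq)].
Solving for the unknown gives log [Cu²⁺(aq)] = −2.028, so [Cu²⁺(aq)] ≈ 0.0094 M.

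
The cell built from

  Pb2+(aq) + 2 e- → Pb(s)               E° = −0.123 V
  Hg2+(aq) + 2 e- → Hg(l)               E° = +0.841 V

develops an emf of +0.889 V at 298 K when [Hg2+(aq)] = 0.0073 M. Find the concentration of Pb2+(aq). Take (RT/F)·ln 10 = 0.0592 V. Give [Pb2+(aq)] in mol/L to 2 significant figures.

2.5 M

Hg²⁺/Hg is the cathode (higher E°); E°cell = +0.841 − (−0.123) = +0.964 V with n = 2.
Rearranging E = E° − (0.0592/n)·log Q gives log Q = 2(+0.964 − (+0.889))/0.0592 = 2.534.
For Hg2+(aq) + Pb(s) → Hg(l) + Pb2+(aq), the reaction quotient is Q = [Pb2+(aq)] / [Hg2+(aq)].
Isolating [Pb2+(aq)] in Q = 10^{2.534} yields log [Pb2+(aq)] = 0.397, i.e. 2.5 M.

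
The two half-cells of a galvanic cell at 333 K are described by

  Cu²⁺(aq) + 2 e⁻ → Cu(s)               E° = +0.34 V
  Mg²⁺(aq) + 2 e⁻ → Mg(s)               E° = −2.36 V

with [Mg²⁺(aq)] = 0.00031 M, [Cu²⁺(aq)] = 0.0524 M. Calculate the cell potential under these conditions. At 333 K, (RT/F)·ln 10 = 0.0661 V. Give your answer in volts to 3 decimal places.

The Cu²⁺/Cu couple has the more positive E°, so it is the cathode; Mg²⁺/Mg is the anode.
E°cell = E°cat − E°an = +0.34 − (−2.36) = +2.70 V; n = 2.
The balanced reaction is Cu²⁺(aq) + Mg(s) → Cu(s) + Mg²⁺(aq), so Q = [Mg²⁺(aq)] / [Cu²⁺(aq)] = 0.00592 and log Q = −2.228.
Applying E = E° − (RT ln10/nF)·log Q gives +2.70 − (0.0661/2)(−2.228) = +2.774 V.

+2.774 V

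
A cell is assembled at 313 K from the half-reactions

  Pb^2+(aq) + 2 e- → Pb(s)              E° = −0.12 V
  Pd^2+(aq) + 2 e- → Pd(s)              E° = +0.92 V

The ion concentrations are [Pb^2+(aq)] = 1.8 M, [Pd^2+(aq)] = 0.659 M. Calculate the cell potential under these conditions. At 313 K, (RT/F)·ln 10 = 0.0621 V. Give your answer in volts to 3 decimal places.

Since E°(Pd²⁺/Pd) > E°(Pb²⁺/Pb), Pd²⁺/Pd serves as the cathode.
E°cell = +0.92 − (−0.12) = +1.04 V, with n = 2 electrons transferred.
The balanced reaction is Pd^2+(aq) + Pb(s) → Pd(s) + Pb^2+(aq), so Q = [Pb^2+(aq)] / [Pd^2+(aq)] = 2.73 and log Q = 0.436.
E = E° − (0.0621/n)·log Q = +1.04 − (0.0621/2)(0.436) = +1.026 V.

+1.026 V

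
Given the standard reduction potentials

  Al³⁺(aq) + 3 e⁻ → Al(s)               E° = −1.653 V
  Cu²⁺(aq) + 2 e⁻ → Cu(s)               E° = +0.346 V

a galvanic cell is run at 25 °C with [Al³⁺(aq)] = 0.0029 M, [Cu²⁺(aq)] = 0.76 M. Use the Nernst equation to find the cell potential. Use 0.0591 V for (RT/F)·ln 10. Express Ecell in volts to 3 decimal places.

The Cu²⁺/Cu couple has the more positive E°, so it is the cathode; Al³⁺/Al is the anode.
E°cell = +0.346 − (−1.653) = +1.999 V, with n = 6 electrons transferred.
Balancing gives 3 Cu²⁺(aq) + 2 Al(s) → 3 Cu(s) + 2 Al³⁺(aq); hence Q = [Al³⁺(aq)]^2 / [Cu²⁺(aq)]^3 = 1.92×10^−5 (log Q = −4.718).
By the Nernst equation, E = +1.999 − (0.0591/6)·(−4.718) = +2.045 V.

+2.045 V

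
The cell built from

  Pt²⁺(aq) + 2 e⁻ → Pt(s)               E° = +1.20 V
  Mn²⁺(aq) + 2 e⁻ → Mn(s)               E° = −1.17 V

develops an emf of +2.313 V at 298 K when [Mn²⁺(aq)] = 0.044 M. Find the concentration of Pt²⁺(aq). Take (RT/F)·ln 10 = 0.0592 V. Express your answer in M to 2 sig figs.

Pt²⁺/Pt is the cathode (higher E°); E°cell = +1.20 − (−1.17) = +2.37 V with n = 2.
Since E = E° − (0.0592/n)·log Q, log Q = n(E° − E)/0.0592 = 1.926.
Balancing electrons gives Pt²⁺(aq) + Mn(s) → Pt(s) + Mn²⁺(aq); thus Q = [Mn²⁺(aq)] / [Pt²⁺(aq)].
Solving for the unknown gives log [Pt²⁺(aq)] = −3.283, so [Pt²⁺(aq)] ≈ 0.00052 M.

0.00052 M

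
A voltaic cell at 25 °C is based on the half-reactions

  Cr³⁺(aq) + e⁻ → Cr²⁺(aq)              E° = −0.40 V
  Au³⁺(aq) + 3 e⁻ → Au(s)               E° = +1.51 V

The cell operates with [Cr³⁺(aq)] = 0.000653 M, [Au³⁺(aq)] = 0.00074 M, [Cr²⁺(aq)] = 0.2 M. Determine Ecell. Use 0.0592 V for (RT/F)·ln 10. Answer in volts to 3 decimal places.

+1.995 V

Since E°(Au³⁺/Au) > E°(Cr³⁺/Cr²⁺), Au³⁺/Au serves as the cathode.
The standard potential is +1.51 − (−0.40) = +1.91 V and the balanced reaction transfers n = 3 electrons.
The balanced reaction is Au³⁺(aq) + 3 Cr²⁺(aq) → Au(s) + 3 Cr³⁺(aq), so Q = [Cr³⁺(aq)]^3 / ([Au³⁺(aq)]·[Cr²⁺(aq)]^3) = 4.7×10^−5 and log Q = −4.328.
Applying E = E° − (RT ln10/nF)·log Q gives +1.91 − (0.0592/3)(−4.328) = +1.995 V.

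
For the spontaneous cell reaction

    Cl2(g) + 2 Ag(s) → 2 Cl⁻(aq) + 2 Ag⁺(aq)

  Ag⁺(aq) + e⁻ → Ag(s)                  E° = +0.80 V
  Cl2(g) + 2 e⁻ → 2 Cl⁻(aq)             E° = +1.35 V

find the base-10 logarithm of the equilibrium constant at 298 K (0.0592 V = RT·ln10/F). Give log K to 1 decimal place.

The Cl₂/Cl⁻ couple is reduced (cathode); E°cell = +1.35 − (+0.80) = +0.55 V with n = 2.
At equilibrium E = 0, so log K = nE°cell / 0.0592 = (2)(+0.55) / 0.0592 = 18.6.

log K = 18.6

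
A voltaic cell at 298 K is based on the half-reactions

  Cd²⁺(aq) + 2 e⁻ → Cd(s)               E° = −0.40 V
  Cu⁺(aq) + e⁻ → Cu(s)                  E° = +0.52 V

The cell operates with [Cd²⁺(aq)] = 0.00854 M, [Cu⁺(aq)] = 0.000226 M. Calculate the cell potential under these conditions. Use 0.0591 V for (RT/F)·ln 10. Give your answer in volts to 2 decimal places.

Cu⁺/Cu is reduced (cathode, E° = +0.52 V) and Cd²⁺/Cd is oxidized (anode).
The standard potential is +0.52 − (−0.40) = +0.92 V and the balanced reaction transfers n = 2 electrons.
The balanced reaction is 2 Cu⁺(aq) + Cd(s) → 2 Cu(s) + Cd²⁺(aq), so Q = [Cd²⁺(aq)] / [Cu⁺(aq)]^2 = 1.67×10^5 and log Q = 5.223.
E = E° − (0.0591/n)·log Q = +0.92 − (0.0591/2)(5.223) = +0.77 V.

+0.77 V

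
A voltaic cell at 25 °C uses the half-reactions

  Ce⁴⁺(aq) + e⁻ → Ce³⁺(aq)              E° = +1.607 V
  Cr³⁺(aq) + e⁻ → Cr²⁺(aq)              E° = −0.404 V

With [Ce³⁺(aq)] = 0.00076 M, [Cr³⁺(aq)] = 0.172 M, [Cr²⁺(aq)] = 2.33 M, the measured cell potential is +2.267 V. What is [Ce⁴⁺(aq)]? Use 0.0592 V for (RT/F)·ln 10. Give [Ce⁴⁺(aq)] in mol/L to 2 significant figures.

Ce⁴⁺/Ce³⁺ is the cathode (higher E°); E°cell = +1.607 − (−0.404) = +2.011 V with n = 1.
Rearranging E = E° − (0.0592/n)·log Q gives log Q = 1(+2.011 − (+2.267))/0.0592 = −4.324.
For Ce⁴⁺(aq) + Cr²⁺(aq) → Ce³⁺(aq) + Cr³⁺(aq), the reaction quotient is Q = ([Ce³⁺(aq)]·[Cr³⁺(aq)]) / ([Ce⁴⁺(aq)]·[Cr²⁺(aq)]).
Substituting the known concentrations and solving, log [Ce⁴⁺(aq)] = 0.073 and [Ce⁴⁺(aq)] = 1.2 M.

1.2 M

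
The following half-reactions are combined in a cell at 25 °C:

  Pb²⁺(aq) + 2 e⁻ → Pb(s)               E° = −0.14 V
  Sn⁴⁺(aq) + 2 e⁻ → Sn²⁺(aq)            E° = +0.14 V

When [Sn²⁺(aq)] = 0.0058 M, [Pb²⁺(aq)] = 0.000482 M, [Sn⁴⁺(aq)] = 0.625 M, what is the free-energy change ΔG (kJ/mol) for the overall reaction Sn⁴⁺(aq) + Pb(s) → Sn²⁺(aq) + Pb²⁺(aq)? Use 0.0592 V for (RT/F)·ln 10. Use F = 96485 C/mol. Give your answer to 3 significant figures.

−84.6 kJ/mol

With Sn⁴⁺/Sn²⁺ reduced at the cathode, E°cell = +0.14 − (−0.14) = +0.28 V and n = 2.
Here Q = ([Sn²⁺(aq)]·[Pb²⁺(aq)]) / [Sn⁴⁺(aq)] = 4.47×10^−6 (log Q = −5.349), giving E = +0.28 − (0.0592/2)·(−5.349) = +0.4383 V.
ΔG = −nFE = −(2)(96485)(+0.4383) J/mol = −84.6 kJ/mol.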